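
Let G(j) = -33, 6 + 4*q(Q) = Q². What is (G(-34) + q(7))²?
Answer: 7921/16 ≈ 495.06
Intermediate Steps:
q(Q) = -3/2 + Q²/4
(G(-34) + q(7))² = (-33 + (-3/2 + (¼)*7²))² = (-33 + (-3/2 + (¼)*49))² = (-33 + (-3/2 + 49/4))² = (-33 + 43/4)² = (-89/4)² = 7921/16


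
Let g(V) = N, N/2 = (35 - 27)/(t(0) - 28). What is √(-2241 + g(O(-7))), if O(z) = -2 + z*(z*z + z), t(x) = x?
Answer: I*√109837/7 ≈ 47.345*I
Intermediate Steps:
O(z) = -2 + z*(z + z²) (O(z) = -2 + z*(z² + z) = -2 + z*(z + z²))
N = -4/7 (N = 2*((35 - 27)/(0 - 28)) = 2*(8/(-28)) = 2*(8*(-1/28)) = 2*(-2/7) = -4/7 ≈ -0.57143)
g(V) = -4/7
√(-2241 + g(O(-7))) = √(-2241 - 4/7) = √(-15691/7) = I*√109837/7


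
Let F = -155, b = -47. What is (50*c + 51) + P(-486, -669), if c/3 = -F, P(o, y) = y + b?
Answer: 22585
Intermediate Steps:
P(o, y) = -47 + y (P(o, y) = y - 47 = -47 + y)
c = 465 (c = 3*(-1*(-155)) = 3*155 = 465)
(50*c + 51) + P(-486, -669) = (50*465 + 51) + (-47 - 669) = (23250 + 51) - 716 = 23301 - 716 = 22585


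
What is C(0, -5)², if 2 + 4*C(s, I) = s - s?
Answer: ¼ ≈ 0.25000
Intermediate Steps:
C(s, I) = -½ (C(s, I) = -½ + (s - s)/4 = -½ + (¼)*0 = -½ + 0 = -½)
C(0, -5)² = (-½)² = ¼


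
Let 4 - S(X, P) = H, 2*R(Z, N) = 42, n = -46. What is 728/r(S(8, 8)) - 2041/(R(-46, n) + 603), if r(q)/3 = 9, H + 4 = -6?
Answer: 10235/432 ≈ 23.692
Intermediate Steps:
H = -10 (H = -4 - 6 = -10)
R(Z, N) = 21 (R(Z, N) = (½)*42 = 21)
S(X, P) = 14 (S(X, P) = 4 - 1*(-10) = 4 + 10 = 14)
r(q) = 27 (r(q) = 3*9 = 27)
728/r(S(8, 8)) - 2041/(R(-46, n) + 603) = 728/27 - 2041/(21 + 603) = 728*(1/27) - 2041/624 = 728/27 - 2041*1/624 = 728/27 - 157/48 = 10235/432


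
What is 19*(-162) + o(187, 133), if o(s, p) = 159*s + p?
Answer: 26788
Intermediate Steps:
o(s, p) = p + 159*s
19*(-162) + o(187, 133) = 19*(-162) + (133 + 159*187) = -3078 + (133 + 29733) = -3078 + 29866 = 26788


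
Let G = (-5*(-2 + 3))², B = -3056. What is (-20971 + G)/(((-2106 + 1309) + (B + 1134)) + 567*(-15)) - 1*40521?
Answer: -227393379/5612 ≈ -40519.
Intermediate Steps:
G = 25 (G = (-5*1)² = (-5)² = 25)
(-20971 + G)/(((-2106 + 1309) + (B + 1134)) + 567*(-15)) - 1*40521 = (-20971 + 25)/(((-2106 + 1309) + (-3056 + 1134)) + 567*(-15)) - 1*40521 = -20946/((-797 - 1922) - 8505) - 40521 = -20946/(-2719 - 8505) - 40521 = -20946/(-11224) - 40521 = -20946*(-1/11224) - 40521 = 10473/5612 - 40521 = -227393379/5612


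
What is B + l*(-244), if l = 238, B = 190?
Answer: -57882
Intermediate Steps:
B + l*(-244) = 190 + 238*(-244) = 190 - 58072 = -57882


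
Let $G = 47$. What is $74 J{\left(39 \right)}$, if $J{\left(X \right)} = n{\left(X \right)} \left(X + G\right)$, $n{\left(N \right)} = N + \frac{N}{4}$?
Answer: $310245$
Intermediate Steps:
$n{\left(N \right)} = \frac{5 N}{4}$ ($n{\left(N \right)} = N + N \frac{1}{4} = N + \frac{N}{4} = \frac{5 N}{4}$)
$J{\left(X \right)} = \frac{5 X \left(47 + X\right)}{4}$ ($J{\left(X \right)} = \frac{5 X}{4} \left(X + 47\right) = \frac{5 X}{4} \left(47 + X\right) = \frac{5 X \left(47 + X\right)}{4}$)
$74 J{\left(39 \right)} = 74 \cdot \frac{5}{4} \cdot 39 \left(47 + 39\right) = 74 \cdot \frac{5}{4} \cdot 39 \cdot 86 = 74 \cdot \frac{8385}{2} = 310245$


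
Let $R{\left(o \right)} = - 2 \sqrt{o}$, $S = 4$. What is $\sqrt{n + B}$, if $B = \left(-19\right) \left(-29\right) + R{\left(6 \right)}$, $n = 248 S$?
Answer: $\sqrt{1543 - 2 \sqrt{6}} \approx 39.219$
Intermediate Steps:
$n = 992$ ($n = 248 \cdot 4 = 992$)
$B = 551 - 2 \sqrt{6}$ ($B = \left(-19\right) \left(-29\right) - 2 \sqrt{6} = 551 - 2 \sqrt{6} \approx 546.1$)
$\sqrt{n + B} = \sqrt{992 + \left(551 - 2 \sqrt{6}\right)} = \sqrt{1543 - 2 \sqrt{6}}$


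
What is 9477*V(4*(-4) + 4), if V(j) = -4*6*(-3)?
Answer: 682344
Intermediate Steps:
V(j) = 72 (V(j) = -24*(-3) = 72)
9477*V(4*(-4) + 4) = 9477*72 = 682344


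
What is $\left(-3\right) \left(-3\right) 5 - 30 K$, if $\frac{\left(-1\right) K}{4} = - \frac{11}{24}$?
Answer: $-10$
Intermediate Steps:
$K = \frac{11}{6}$ ($K = - 4 \left(- \frac{11}{24}\right) = - 4 \left(\left(-11\right) \frac{1}{24}\right) = \left(-4\right) \left(- \frac{11}{24}\right) = \frac{11}{6} \approx 1.8333$)
$\left(-3\right) \left(-3\right) 5 - 30 K = \left(-3\right) \left(-3\right) 5 - 55 = 9 \cdot 5 - 55 = 45 - 55 = -10$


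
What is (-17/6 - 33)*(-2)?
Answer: 215/3 ≈ 71.667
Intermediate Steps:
(-17/6 - 33)*(-2) = -215/6*(-2) = 215/3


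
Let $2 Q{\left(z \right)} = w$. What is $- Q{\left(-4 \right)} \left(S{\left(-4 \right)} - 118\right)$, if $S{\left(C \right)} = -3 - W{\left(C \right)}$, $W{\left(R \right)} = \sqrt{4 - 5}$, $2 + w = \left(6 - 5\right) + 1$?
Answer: $0$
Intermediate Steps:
$w = 0$ ($w = -2 + \left(\left(6 - 5\right) + 1\right) = -2 + \left(1 + 1\right) = -2 + 2 = 0$)
$Q{\left(z \right)} = 0$ ($Q{\left(z \right)} = \frac{1}{2} \cdot 0 = 0$)
$W{\left(R \right)} = i$ ($W{\left(R \right)} = \sqrt{-1} = i$)
$S{\left(C \right)} = -3 - i$
$- Q{\left(-4 \right)} \left(S{\left(-4 \right)} - 118\right) = - 0 \left(\left(-3 - i\right) - 118\right) = - 0 \left(-121 - i\right) = \left(-1\right) 0 = 0$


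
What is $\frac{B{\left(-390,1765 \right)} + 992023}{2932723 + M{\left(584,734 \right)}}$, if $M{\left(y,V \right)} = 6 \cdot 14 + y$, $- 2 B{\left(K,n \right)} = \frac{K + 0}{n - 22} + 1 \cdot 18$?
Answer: $\frac{576360199}{1704300171} \approx 0.33818$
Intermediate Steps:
$B{\left(K,n \right)} = -9 - \frac{K}{2 \left(-22 + n\right)}$ ($B{\left(K,n \right)} = - \frac{\frac{K + 0}{n - 22} + 1 \cdot 18}{2} = - \frac{\frac{K}{-22 + n} + 18}{2} = - \frac{18 + \frac{K}{-22 + n}}{2} = -9 - \frac{K}{2 \left(-22 + n\right)}$)
$M{\left(y,V \right)} = 84 + y$
$\frac{B{\left(-390,1765 \right)} + 992023}{2932723 + M{\left(584,734 \right)}} = \frac{\frac{396 - -390 - 31770}{2 \left(-22 + 1765\right)} + 992023}{2932723 + \left(84 + 584\right)} = \frac{\frac{396 + 390 - 31770}{2 \cdot 1743} + 992023}{2932723 + 668} = \frac{\frac{1}{2} \cdot \frac{1}{1743} \left(-30984\right) + 992023}{2933391} = \left(- \frac{5164}{581} + 992023\right) \frac{1}{2933391} = \frac{576360199}{581} \cdot \frac{1}{2933391} = \frac{576360199}{1704300171}$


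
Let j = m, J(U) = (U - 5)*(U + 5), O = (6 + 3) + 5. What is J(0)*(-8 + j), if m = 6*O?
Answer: -1900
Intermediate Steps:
O = 14 (O = 9 + 5 = 14)
J(U) = (-5 + U)*(5 + U)
m = 84 (m = 6*14 = 84)
j = 84
J(0)*(-8 + j) = (-25 + 0**2)*(-8 + 84) = (-25 + 0)*76 = -25*76 = -1900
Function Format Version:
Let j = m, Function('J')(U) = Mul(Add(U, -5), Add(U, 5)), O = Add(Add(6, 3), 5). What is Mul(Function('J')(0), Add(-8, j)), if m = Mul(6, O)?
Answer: -1900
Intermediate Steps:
O = 14 (O = Add(9, 5) = 14)
Function('J')(U) = Mul(Add(-5, U), Add(5, U))
m = 84 (m = Mul(6, 14) = 84)
j = 84
Mul(Function('J')(0), Add(-8, j)) = Mul(Add(-25, Pow(0, 2)), Add(-8, 84)) = Mul(Add(-25, 0), 76) = Mul(-25, 76) = -1900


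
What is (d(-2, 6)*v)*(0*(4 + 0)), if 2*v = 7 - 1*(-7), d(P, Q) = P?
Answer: 0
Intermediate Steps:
v = 7 (v = (7 - 1*(-7))/2 = (7 + 7)/2 = (½)*14 = 7)
(d(-2, 6)*v)*(0*(4 + 0)) = (-2*7)*(0*(4 + 0)) = -0*4 = -14*0 = 0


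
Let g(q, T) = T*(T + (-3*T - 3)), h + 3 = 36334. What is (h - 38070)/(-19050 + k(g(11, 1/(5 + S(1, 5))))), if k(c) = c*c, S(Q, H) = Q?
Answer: 140859/1543025 ≈ 0.091288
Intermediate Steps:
h = 36331 (h = -3 + 36334 = 36331)
g(q, T) = T*(-3 - 2*T) (g(q, T) = T*(T + (-3 - 3*T)) = T*(-3 - 2*T))
k(c) = c²
(h - 38070)/(-19050 + k(g(11, 1/(5 + S(1, 5))))) = (36331 - 38070)/(-19050 + (-(3 + 2/(5 + 1))/(5 + 1))²) = -1739/(-19050 + (-1*(3 + 2/6)/6)²) = -1739/(-19050 + (-1*⅙*(3 + 2*(⅙)))²) = -1739/(-19050 + (-1*⅙*(3 + ⅓))²) = -1739/(-19050 + (-1*⅙*10/3)²) = -1739/(-19050 + (-5/9)²) = -1739/(-19050 + 25/81) = -1739/(-1543025/81) = -1739*(-81/1543025) = 140859/1543025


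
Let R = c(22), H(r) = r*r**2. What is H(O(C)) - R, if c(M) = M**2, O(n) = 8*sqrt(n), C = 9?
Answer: 13340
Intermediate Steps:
H(r) = r**3
R = 484 (R = 22**2 = 484)
H(O(C)) - R = (8*sqrt(9))**3 - 1*484 = (8*3)**3 - 484 = 24**3 - 484 = 13824 - 484 = 13340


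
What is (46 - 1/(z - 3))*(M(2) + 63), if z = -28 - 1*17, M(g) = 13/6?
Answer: 863719/288 ≈ 2999.0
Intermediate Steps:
M(g) = 13/6 (M(g) = 13*(⅙) = 13/6)
z = -45 (z = -28 - 17 = -45)
(46 - 1/(z - 3))*(M(2) + 63) = (46 - 1/(-45 - 3))*(13/6 + 63) = (46 - 1/(-48))*(391/6) = (46 - 1*(-1/48))*(391/6) = (46 + 1/48)*(391/6) = (2209/48)*(391/6) = 863719/288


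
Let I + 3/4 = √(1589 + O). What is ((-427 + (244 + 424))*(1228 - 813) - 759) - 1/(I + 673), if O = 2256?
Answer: 711586203700/7169201 + 16*√3845/7169201 ≈ 99256.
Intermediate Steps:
I = -¾ + √3845 (I = -¾ + √(1589 + 2256) = -¾ + √3845 ≈ 61.258)
((-427 + (244 + 424))*(1228 - 813) - 759) - 1/(I + 673) = ((-427 + (244 + 424))*(1228 - 813) - 759) - 1/((-¾ + √3845) + 673) = ((-427 + 668)*415 - 759) - 1/(2689/4 + √3845) = (241*415 - 759) - 1/(2689/4 + √3845) = (100015 - 759) - 1/(2689/4 + √3845) = 99256 - 1/(2689/4 + √3845)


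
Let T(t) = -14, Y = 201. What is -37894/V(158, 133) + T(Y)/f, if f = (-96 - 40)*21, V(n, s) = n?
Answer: -3865109/16116 ≈ -239.83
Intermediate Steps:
f = -2856 (f = -136*21 = -2856)
-37894/V(158, 133) + T(Y)/f = -37894/158 - 14/(-2856) = -37894*1/158 - 14*(-1/2856) = -18947/79 + 1/204 = -3865109/16116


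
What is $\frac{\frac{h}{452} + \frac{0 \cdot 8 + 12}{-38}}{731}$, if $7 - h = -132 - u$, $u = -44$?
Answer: $- \frac{907}{6277828} \approx -0.00014448$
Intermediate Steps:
$h = 95$ ($h = 7 - \left(-132 - -44\right) = 7 - \left(-132 + 44\right) = 7 - -88 = 7 + 88 = 95$)
$\frac{\frac{h}{452} + \frac{0 \cdot 8 + 12}{-38}}{731} = \frac{\frac{95}{452} + \frac{0 \cdot 8 + 12}{-38}}{731} = \left(95 \cdot \frac{1}{452} + \left(0 + 12\right) \left(- \frac{1}{38}\right)\right) \frac{1}{731} = \left(\frac{95}{452} + 12 \left(- \frac{1}{38}\right)\right) \frac{1}{731} = \left(\frac{95}{452} - \frac{6}{19}\right) \frac{1}{731} = \left(- \frac{907}{8588}\right) \frac{1}{731} = - \frac{907}{6277828}$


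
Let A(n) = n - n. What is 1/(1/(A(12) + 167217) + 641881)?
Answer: 167217/107333415178 ≈ 1.5579e-6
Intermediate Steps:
A(n) = 0
1/(1/(A(12) + 167217) + 641881) = 1/(1/(0 + 167217) + 641881) = 1/(1/167217 + 641881) = 1/(107333415178/167217) = 167217/107333415178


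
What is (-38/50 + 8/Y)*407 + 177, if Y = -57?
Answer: -269956/1425 ≈ -189.44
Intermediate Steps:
(-38/50 + 8/Y)*407 + 177 = (-38/50 + 8/(-57))*407 + 177 = (-38*1/50 + 8*(-1/57))*407 + 177 = (-19/25 - 8/57)*407 + 177 = -1283/1425*407 + 177 = -522181/1425 + 177 = -269956/1425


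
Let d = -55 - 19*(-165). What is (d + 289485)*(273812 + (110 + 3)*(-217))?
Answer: 72933821415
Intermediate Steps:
d = 3080 (d = -55 + 3135 = 3080)
(d + 289485)*(273812 + (110 + 3)*(-217)) = (3080 + 289485)*(273812 + (110 + 3)*(-217)) = 292565*(273812 + 113*(-217)) = 292565*(273812 - 24521) = 292565*249291 = 72933821415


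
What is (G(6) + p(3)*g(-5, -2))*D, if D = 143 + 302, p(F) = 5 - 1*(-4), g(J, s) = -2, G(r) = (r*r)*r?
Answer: 88110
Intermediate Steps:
G(r) = r³ (G(r) = r²*r = r³)
p(F) = 9 (p(F) = 5 + 4 = 9)
D = 445
(G(6) + p(3)*g(-5, -2))*D = (6³ + 9*(-2))*445 = (216 - 18)*445 = 198*445 = 88110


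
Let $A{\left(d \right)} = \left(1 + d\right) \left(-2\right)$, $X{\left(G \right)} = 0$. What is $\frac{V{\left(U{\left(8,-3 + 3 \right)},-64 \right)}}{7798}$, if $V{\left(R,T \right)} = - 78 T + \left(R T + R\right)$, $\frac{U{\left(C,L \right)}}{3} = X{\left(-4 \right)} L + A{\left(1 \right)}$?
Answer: $\frac{2874}{3899} \approx 0.73711$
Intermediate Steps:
$A{\left(d \right)} = -2 - 2 d$
$U{\left(C,L \right)} = -12$ ($U{\left(C,L \right)} = 3 \left(0 L - 4\right) = 3 \left(0 - 4\right) = 3 \left(-4\right) = -12$)
$V{\left(R,T \right)} = R - 78 T + R T$ ($V{\left(R,T \right)} = - 78 T + \left(R + R T\right) = R - 78 T + R T$)
$\frac{V{\left(U{\left(8,-3 + 3 \right)},-64 \right)}}{7798} = \frac{-12 - -4992 - -768}{7798} = \left(-12 + 4992 + 768\right) \frac{1}{7798} = 5748 \cdot \frac{1}{7798} = \frac{2874}{3899}$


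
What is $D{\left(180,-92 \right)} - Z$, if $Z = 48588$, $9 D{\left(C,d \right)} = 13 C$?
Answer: $-48328$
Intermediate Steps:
$D{\left(C,d \right)} = \frac{13 C}{9}$
$D{\left(180,-92 \right)} - Z = \frac{13}{9} \cdot 180 - 48588 = 260 - 48588 = -48328$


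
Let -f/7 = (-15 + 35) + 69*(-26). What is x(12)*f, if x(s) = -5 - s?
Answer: -211106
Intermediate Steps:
f = 12418 (f = -7*((-15 + 35) + 69*(-26)) = -7*(20 - 1794) = -7*(-1774) = 12418)
x(12)*f = (-5 - 1*12)*12418 = (-5 - 12)*12418 = -17*12418 = -211106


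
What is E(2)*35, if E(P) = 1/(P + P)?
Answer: 35/4 ≈ 8.7500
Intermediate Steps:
E(P) = 1/(2*P)
E(2)*35 = ((1/2)/2)*35 = ((1/2)*(1/2))*35 = (1/4)*35 = 35/4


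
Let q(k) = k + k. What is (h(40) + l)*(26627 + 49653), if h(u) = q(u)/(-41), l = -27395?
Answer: -85683417000/41 ≈ -2.0898e+9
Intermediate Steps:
q(k) = 2*k
h(u) = -2*u/41 (h(u) = (2*u)/(-41) = (2*u)*(-1/41) = -2*u/41)
(h(40) + l)*(26627 + 49653) = (-2/41*40 - 27395)*(26627 + 49653) = (-80/41 - 27395)*76280 = -1123275/41*76280 = -85683417000/41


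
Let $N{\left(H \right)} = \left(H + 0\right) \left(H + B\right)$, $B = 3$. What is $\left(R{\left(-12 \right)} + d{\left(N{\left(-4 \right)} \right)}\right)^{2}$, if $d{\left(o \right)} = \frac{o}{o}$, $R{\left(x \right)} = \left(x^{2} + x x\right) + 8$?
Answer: $88209$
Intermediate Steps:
$R{\left(x \right)} = 8 + 2 x^{2}$ ($R{\left(x \right)} = \left(x^{2} + x^{2}\right) + 8 = 2 x^{2} + 8 = 8 + 2 x^{2}$)
$N{\left(H \right)} = H \left(3 + H\right)$ ($N{\left(H \right)} = \left(H + 0\right) \left(H + 3\right) = H \left(3 + H\right)$)
$d{\left(o \right)} = 1$
$\left(R{\left(-12 \right)} + d{\left(N{\left(-4 \right)} \right)}\right)^{2} = \left(\left(8 + 2 \left(-12\right)^{2}\right) + 1\right)^{2} = \left(\left(8 + 2 \cdot 144\right) + 1\right)^{2} = \left(\left(8 + 288\right) + 1\right)^{2} = \left(296 + 1\right)^{2} = 297^{2} = 88209$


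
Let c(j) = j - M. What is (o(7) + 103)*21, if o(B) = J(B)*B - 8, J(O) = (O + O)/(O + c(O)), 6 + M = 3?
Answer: 35973/17 ≈ 2116.1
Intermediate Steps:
M = -3 (M = -6 + 3 = -3)
c(j) = 3 + j (c(j) = j - 1*(-3) = j + 3 = 3 + j)
J(O) = 2*O/(3 + 2*O) (J(O) = (O + O)/(O + (3 + O)) = (2*O)/(3 + 2*O) = 2*O/(3 + 2*O))
o(B) = -8 + 2*B²/(3 + 2*B) (o(B) = (2*B/(3 + 2*B))*B - 8 = 2*B²/(3 + 2*B) - 8 = -8 + 2*B²/(3 + 2*B))
(o(7) + 103)*21 = (2*(-12 + 7² - 8*7)/(3 + 2*7) + 103)*21 = (2*(-12 + 49 - 56)/(3 + 14) + 103)*21 = (2*(-19)/17 + 103)*21 = (2*(1/17)*(-19) + 103)*21 = (-38/17 + 103)*21 = (1713/17)*21 = 35973/17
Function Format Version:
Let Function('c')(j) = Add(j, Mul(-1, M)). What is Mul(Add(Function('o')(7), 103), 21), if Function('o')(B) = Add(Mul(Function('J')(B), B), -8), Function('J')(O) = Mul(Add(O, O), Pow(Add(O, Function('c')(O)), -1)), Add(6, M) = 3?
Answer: Rational(35973, 17) ≈ 2116.1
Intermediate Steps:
M = -3 (M = Add(-6, 3) = -3)
Function('c')(j) = Add(3, j) (Function('c')(j) = Add(j, Mul(-1, -3)) = Add(j, 3) = Add(3, j))
Function('J')(O) = Mul(2, O, Pow(Add(3, Mul(2, O)), -1)) (Function('J')(O) = Mul(Add(O, O), Pow(Add(O, Add(3, O)), -1)) = Mul(Mul(2, O), Pow(Add(3, Mul(2, O)), -1)) = Mul(2, O, Pow(Add(3, Mul(2, O)), -1)))
Function('o')(B) = Add(-8, Mul(2, Pow(B, 2), Pow(Add(3, Mul(2, B)), -1))) (Function('o')(B) = Add(Mul(Mul(2, B, Pow(Add(3, Mul(2, B)), -1)), B), -8) = Add(Mul(2, Pow(B, 2), Pow(Add(3, Mul(2, B)), -1)), -8) = Add(-8, Mul(2, Pow(B, 2), Pow(Add(3, Mul(2, B)), -1))))
Mul(Add(Function('o')(7), 103), 21) = Mul(Add(Mul(2, Pow(Add(3, Mul(2, 7)), -1), Add(-12, Pow(7, 2), Mul(-8, 7))), 103), 21) = Mul(Add(Mul(2, Pow(Add(3, 14), -1), Add(-12, 49, -56)), 103), 21) = Mul(Add(Mul(2, Pow(17, -1), -19), 103), 21) = Mul(Add(Mul(2, Rational(1, 17), -19), 103), 21) = Mul(Add(Rational(-38, 17), 103), 21) = Mul(Rational(1713, 17), 21) = Rational(35973, 17)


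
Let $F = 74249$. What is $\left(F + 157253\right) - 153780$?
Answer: $77722$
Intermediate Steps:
$\left(F + 157253\right) - 153780 = \left(74249 + 157253\right) - 153780 = 231502 - 153780 = 77722$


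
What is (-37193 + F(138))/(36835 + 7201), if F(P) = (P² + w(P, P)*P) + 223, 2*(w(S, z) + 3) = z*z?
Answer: 323924/11009 ≈ 29.424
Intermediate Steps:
w(S, z) = -3 + z²/2 (w(S, z) = -3 + (z*z)/2 = -3 + z²/2)
F(P) = 223 + P² + P*(-3 + P²/2) (F(P) = (P² + (-3 + P²/2)*P) + 223 = (P² + P*(-3 + P²/2)) + 223 = 223 + P² + P*(-3 + P²/2))
(-37193 + F(138))/(36835 + 7201) = (-37193 + (223 + 138² + (½)*138³ - 3*138))/(36835 + 7201) = (-37193 + (223 + 19044 + (½)*2628072 - 414))/44036 = (-37193 + (223 + 19044 + 1314036 - 414))*(1/44036) = (-37193 + 1332889)*(1/44036) = 1295696*(1/44036) = 323924/11009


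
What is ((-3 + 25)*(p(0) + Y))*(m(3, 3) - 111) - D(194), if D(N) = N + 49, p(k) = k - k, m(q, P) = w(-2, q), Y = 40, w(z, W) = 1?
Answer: -97043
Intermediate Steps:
m(q, P) = 1
p(k) = 0
D(N) = 49 + N
((-3 + 25)*(p(0) + Y))*(m(3, 3) - 111) - D(194) = ((-3 + 25)*(0 + 40))*(1 - 111) - (49 + 194) = (22*40)*(-110) - 1*243 = 880*(-110) - 243 = -96800 - 243 = -97043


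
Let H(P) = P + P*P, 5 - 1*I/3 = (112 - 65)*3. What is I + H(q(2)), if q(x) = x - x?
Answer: -408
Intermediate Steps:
q(x) = 0
I = -408 (I = 15 - 3*(112 - 65)*3 = 15 - 141*3 = 15 - 3*141 = 15 - 423 = -408)
H(P) = P + P**2
I + H(q(2)) = -408 + 0*(1 + 0) = -408 + 0*1 = -408 + 0 = -408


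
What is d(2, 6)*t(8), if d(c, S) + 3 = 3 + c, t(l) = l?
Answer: 16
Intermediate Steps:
d(c, S) = c (d(c, S) = -3 + (3 + c) = c)
d(2, 6)*t(8) = 2*8 = 16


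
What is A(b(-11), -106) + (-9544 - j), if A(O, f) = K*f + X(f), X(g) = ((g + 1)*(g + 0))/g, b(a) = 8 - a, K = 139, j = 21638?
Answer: -46021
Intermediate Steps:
X(g) = 1 + g (X(g) = ((1 + g)*g)/g = (g*(1 + g))/g = 1 + g)
A(O, f) = 1 + 140*f (A(O, f) = 139*f + (1 + f) = 1 + 140*f)
A(b(-11), -106) + (-9544 - j) = (1 + 140*(-106)) + (-9544 - 1*21638) = (1 - 14840) + (-9544 - 21638) = -14839 - 31182 = -46021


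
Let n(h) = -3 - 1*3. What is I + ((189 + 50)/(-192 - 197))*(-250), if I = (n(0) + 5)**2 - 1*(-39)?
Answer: 75310/389 ≈ 193.60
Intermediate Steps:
n(h) = -6 (n(h) = -3 - 3 = -6)
I = 40 (I = (-6 + 5)**2 - 1*(-39) = (-1)**2 + 39 = 1 + 39 = 40)
I + ((189 + 50)/(-192 - 197))*(-250) = 40 + ((189 + 50)/(-192 - 197))*(-250) = 40 + (239/(-389))*(-250) = 40 + (239*(-1/389))*(-250) = 40 - 239/389*(-250) = 40 + 59750/389 = 75310/389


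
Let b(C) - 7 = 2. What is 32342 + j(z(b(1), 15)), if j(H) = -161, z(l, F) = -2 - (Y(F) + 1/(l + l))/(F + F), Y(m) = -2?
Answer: 32181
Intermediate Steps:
b(C) = 9 (b(C) = 7 + 2 = 9)
z(l, F) = -2 - (-2 + 1/(2*l))/(2*F) (z(l, F) = -2 - (-2 + 1/(l + l))/(F + F) = -2 - (-2 + 1/(2*l))/(2*F))
32342 + j(z(b(1), 15)) = 32342 - 161 = 32181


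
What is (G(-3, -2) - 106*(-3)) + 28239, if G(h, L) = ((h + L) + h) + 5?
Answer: 28554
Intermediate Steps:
G(h, L) = 5 + L + 2*h (G(h, L) = ((L + h) + h) + 5 = (L + 2*h) + 5 = 5 + L + 2*h)
(G(-3, -2) - 106*(-3)) + 28239 = ((5 - 2 + 2*(-3)) - 106*(-3)) + 28239 = ((5 - 2 - 6) + 318) + 28239 = (-3 + 318) + 28239 = 315 + 28239 = 28554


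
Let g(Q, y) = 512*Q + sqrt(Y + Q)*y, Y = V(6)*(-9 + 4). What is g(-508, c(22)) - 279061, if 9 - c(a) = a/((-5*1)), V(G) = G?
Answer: -539157 + 67*I*sqrt(538)/5 ≈ -5.3916e+5 + 310.81*I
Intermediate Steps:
Y = -30 (Y = 6*(-9 + 4) = 6*(-5) = -30)
c(a) = 9 + a/5 (c(a) = 9 - a/((-5*1)) = 9 - a/(-5) = 9 - a*(-1)/5 = 9 - (-1)*a/5 = 9 + a/5)
g(Q, y) = 512*Q + y*sqrt(-30 + Q) (g(Q, y) = 512*Q + sqrt(-30 + Q)*y = 512*Q + y*sqrt(-30 + Q))
g(-508, c(22)) - 279061 = (512*(-508) + (9 + (1/5)*22)*sqrt(-30 - 508)) - 279061 = (-260096 + (9 + 22/5)*sqrt(-538)) - 279061 = (-260096 + 67*(I*sqrt(538))/5) - 279061 = (-260096 + 67*I*sqrt(538)/5) - 279061 = -539157 + 67*I*sqrt(538)/5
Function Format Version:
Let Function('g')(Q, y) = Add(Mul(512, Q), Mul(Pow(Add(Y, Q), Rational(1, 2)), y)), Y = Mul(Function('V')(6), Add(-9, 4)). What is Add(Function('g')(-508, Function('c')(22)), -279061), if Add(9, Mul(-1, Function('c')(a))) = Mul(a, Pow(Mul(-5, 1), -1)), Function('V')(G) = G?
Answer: Add(-539157, Mul(Rational(67, 5), I, Pow(538, Rational(1, 2)))) ≈ Add(-5.3916e+5, Mul(310.81, I))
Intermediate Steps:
Y = -30 (Y = Mul(6, Add(-9, 4)) = Mul(6, -5) = -30)
Function('c')(a) = Add(9, Mul(Rational(1, 5), a)) (Function('c')(a) = Add(9, Mul(-1, Mul(a, Pow(Mul(-5, 1), -1)))) = Add(9, Mul(-1, Mul(a, Pow(-5, -1)))) = Add(9, Mul(-1, Mul(a, Rational(-1, 5)))) = Add(9, Mul(-1, Mul(Rational(-1, 5), a))) = Add(9, Mul(Rational(1, 5), a)))
Function('g')(Q, y) = Add(Mul(512, Q), Mul(y, Pow(Add(-30, Q), Rational(1, 2)))) (Function('g')(Q, y) = Add(Mul(512, Q), Mul(Pow(Add(-30, Q), Rational(1, 2)), y)) = Add(Mul(512, Q), Mul(y, Pow(Add(-30, Q), Rational(1, 2)))))
Add(Function('g')(-508, Function('c')(22)), -279061) = Add(Add(Mul(512, -508), Mul(Add(9, Mul(Rational(1, 5), 22)), Pow(Add(-30, -508), Rational(1, 2)))), -279061) = Add(Add(-260096, Mul(Add(9, Rational(22, 5)), Pow(-538, Rational(1, 2)))), -279061) = Add(Add(-260096, Mul(Rational(67, 5), Mul(I, Pow(538, Rational(1, 2))))), -279061) = Add(Add(-260096, Mul(Rational(67, 5), I, Pow(538, Rational(1, 2)))), -279061) = Add(-539157, Mul(Rational(67, 5), I, Pow(538, Rational(1, 2))))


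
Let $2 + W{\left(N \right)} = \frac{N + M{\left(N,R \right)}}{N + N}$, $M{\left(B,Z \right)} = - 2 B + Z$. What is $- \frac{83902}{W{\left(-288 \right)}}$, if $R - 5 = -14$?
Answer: $\frac{5369728}{159} \approx 33772.0$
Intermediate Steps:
$R = -9$ ($R = 5 - 14 = -9$)
$M{\left(B,Z \right)} = Z - 2 B$
$W{\left(N \right)} = -2 + \frac{-9 - N}{2 N}$ ($W{\left(N \right)} = -2 + \frac{N - \left(9 + 2 N\right)}{N + N} = -2 + \frac{-9 - N}{2 N}$)
$- \frac{83902}{W{\left(-288 \right)}} = - \frac{83902}{\frac{1}{2} \frac{1}{-288} \left(-9 - -1440\right)} = - \frac{83902}{\frac{1}{2} \left(- \frac{1}{288}\right) \left(-9 + 1440\right)} = - \frac{83902}{\frac{1}{2} \left(- \frac{1}{288}\right) 1431} = - \frac{83902}{- \frac{159}{64}} = \left(-83902\right) \left(- \frac{64}{159}\right) = \frac{5369728}{159}$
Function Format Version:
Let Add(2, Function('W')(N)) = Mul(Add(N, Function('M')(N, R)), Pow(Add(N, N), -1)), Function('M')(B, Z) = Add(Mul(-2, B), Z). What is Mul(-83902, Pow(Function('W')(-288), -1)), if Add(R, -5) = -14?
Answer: Rational(5369728, 159) ≈ 33772.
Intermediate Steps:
R = -9 (R = Add(5, -14) = -9)
Function('M')(B, Z) = Add(Z, Mul(-2, B))
Function('W')(N) = Add(-2, Mul(Rational(1, 2), Pow(N, -1), Add(-9, Mul(-1, N)))) (Function('W')(N) = Add(-2, Mul(Add(N, Add(-9, Mul(-2, N))), Pow(Add(N, N), -1))) = Add(-2, Mul(Add(-9, Mul(-1, N)), Pow(Mul(2, N), -1))) = Add(-2, Mul(Add(-9, Mul(-1, N)), Mul(Rational(1, 2), Pow(N, -1)))) = Add(-2, Mul(Rational(1, 2), Pow(N, -1), Add(-9, Mul(-1, N)))))
Mul(-83902, Pow(Function('W')(-288), -1)) = Mul(-83902, Pow(Mul(Rational(1, 2), Pow(-288, -1), Add(-9, Mul(-5, -288))), -1)) = Mul(-83902, Pow(Mul(Rational(1, 2), Rational(-1, 288), Add(-9, 1440)), -1)) = Mul(-83902, Pow(Mul(Rational(1, 2), Rational(-1, 288), 1431), -1)) = Mul(-83902, Pow(Rational(-159, 64), -1)) = Mul(-83902, Rational(-64, 159)) = Rational(5369728, 159)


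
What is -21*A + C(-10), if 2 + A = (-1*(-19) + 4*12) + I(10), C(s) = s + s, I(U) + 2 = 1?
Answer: -1364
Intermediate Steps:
I(U) = -1 (I(U) = -2 + 1 = -1)
C(s) = 2*s
A = 64 (A = -2 + ((-1*(-19) + 4*12) - 1) = -2 + ((19 + 48) - 1) = -2 + (67 - 1) = -2 + 66 = 64)
-21*A + C(-10) = -21*64 + 2*(-10) = -1344 - 20 = -1364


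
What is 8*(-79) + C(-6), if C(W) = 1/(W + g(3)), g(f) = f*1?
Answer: -1897/3 ≈ -632.33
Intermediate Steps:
g(f) = f
C(W) = 1/(3 + W) (C(W) = 1/(W + 3) = 1/(3 + W))
8*(-79) + C(-6) = 8*(-79) + 1/(3 - 6) = -632 + 1/(-3) = -632 - ⅓ = -1897/3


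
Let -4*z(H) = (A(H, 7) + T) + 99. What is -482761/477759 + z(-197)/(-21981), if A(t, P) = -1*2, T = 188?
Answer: -14103372283/14002160772 ≈ -1.0072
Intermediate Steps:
A(t, P) = -2
z(H) = -285/4 (z(H) = -((-2 + 188) + 99)/4 = -(186 + 99)/4 = -¼*285 = -285/4)
-482761/477759 + z(-197)/(-21981) = -482761/477759 - 285/4/(-21981) = -482761*1/477759 - 285/4*(-1/21981) = -482761/477759 + 95/29308 = -14103372283/14002160772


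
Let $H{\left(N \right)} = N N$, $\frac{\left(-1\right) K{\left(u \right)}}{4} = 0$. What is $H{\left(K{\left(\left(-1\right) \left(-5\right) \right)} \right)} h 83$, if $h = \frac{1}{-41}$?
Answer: $0$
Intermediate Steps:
$K{\left(u \right)} = 0$ ($K{\left(u \right)} = \left(-4\right) 0 = 0$)
$h = - \frac{1}{41} \approx -0.02439$
$H{\left(N \right)} = N^{2}$
$H{\left(K{\left(\left(-1\right) \left(-5\right) \right)} \right)} h 83 = 0^{2} \left(- \frac{1}{41}\right) 83 = 0 \left(- \frac{1}{41}\right) 83 = 0 \cdot 83 = 0$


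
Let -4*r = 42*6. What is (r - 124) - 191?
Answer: -378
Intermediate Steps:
r = -63 (r = -21*6/2 = -¼*252 = -63)
(r - 124) - 191 = (-63 - 124) - 191 = -187 - 191 = -378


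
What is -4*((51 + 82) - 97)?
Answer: -144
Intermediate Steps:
-4*((51 + 82) - 97) = -4*(133 - 97) = -4*36 = -144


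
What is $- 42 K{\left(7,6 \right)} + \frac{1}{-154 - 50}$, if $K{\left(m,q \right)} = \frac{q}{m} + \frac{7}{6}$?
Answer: $- \frac{17341}{204} \approx -85.005$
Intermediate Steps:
$K{\left(m,q \right)} = \frac{7}{6} + \frac{q}{m}$ ($K{\left(m,q \right)} = \frac{q}{m} + 7 \cdot \frac{1}{6} = \frac{q}{m} + \frac{7}{6} = \frac{7}{6} + \frac{q}{m}$)
$- 42 K{\left(7,6 \right)} + \frac{1}{-154 - 50} = - 42 \left(\frac{7}{6} + \frac{6}{7}\right) + \frac{1}{-154 - 50} = - 42 \left(\frac{7}{6} + 6 \cdot \frac{1}{7}\right) + \frac{1}{-204} = - 42 \left(\frac{7}{6} + \frac{6}{7}\right) - \frac{1}{204} = \left(-42\right) \frac{85}{42} - \frac{1}{204} = -85 - \frac{1}{204} = - \frac{17341}{204}$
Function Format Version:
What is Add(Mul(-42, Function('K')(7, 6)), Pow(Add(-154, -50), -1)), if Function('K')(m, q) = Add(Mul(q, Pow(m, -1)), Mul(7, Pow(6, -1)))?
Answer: Rational(-17341, 204) ≈ -85.005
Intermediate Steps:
Function('K')(m, q) = Add(Rational(7, 6), Mul(q, Pow(m, -1))) (Function('K')(m, q) = Add(Mul(q, Pow(m, -1)), Mul(7, Rational(1, 6))) = Add(Mul(q, Pow(m, -1)), Rational(7, 6)) = Add(Rational(7, 6), Mul(q, Pow(m, -1))))
Add(Mul(-42, Function('K')(7, 6)), Pow(Add(-154, -50), -1)) = Add(Mul(-42, Add(Rational(7, 6), Mul(6, Pow(7, -1)))), Pow(Add(-154, -50), -1)) = Add(Mul(-42, Add(Rational(7, 6), Mul(6, Rational(1, 7)))), Pow(-204, -1)) = Add(Mul(-42, Add(Rational(7, 6), Rational(6, 7))), Rational(-1, 204)) = Add(Mul(-42, Rational(85, 42)), Rational(-1, 204)) = Add(-85, Rational(-1, 204)) = Rational(-17341, 204)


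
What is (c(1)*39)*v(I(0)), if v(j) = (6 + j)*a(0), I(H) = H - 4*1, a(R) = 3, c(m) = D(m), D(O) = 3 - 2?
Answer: 234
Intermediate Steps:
D(O) = 1
c(m) = 1
I(H) = -4 + H (I(H) = H - 4 = -4 + H)
v(j) = 18 + 3*j (v(j) = (6 + j)*3 = 18 + 3*j)
(c(1)*39)*v(I(0)) = (1*39)*(18 + 3*(-4 + 0)) = 39*(18 + 3*(-4)) = 39*(18 - 12) = 39*6 = 234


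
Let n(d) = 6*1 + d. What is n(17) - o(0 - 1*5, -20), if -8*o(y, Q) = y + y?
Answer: 87/4 ≈ 21.750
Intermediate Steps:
o(y, Q) = -y/4 (o(y, Q) = -(y + y)/8 = -y/4)
n(d) = 6 + d
n(17) - o(0 - 1*5, -20) = (6 + 17) - (-1)*(0 - 1*5)/4 = 23 - (-1)*(0 - 5)/4 = 23 - (-1)*(-5)/4 = 23 - 1*5/4 = 23 - 5/4 = 87/4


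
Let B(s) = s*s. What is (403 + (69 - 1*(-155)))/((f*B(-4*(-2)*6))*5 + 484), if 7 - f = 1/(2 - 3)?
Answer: 33/4876 ≈ 0.0067678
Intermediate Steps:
f = 8 (f = 7 - 1/(2 - 3) = 7 - 1/(-1) = 7 - 1*(-1) = 7 + 1 = 8)
B(s) = s**2
(403 + (69 - 1*(-155)))/((f*B(-4*(-2)*6))*5 + 484) = (403 + (69 - 1*(-155)))/((8*(-4*(-2)*6)**2)*5 + 484) = (403 + (69 + 155))/((8*(8*6)**2)*5 + 484) = (403 + 224)/((8*48**2)*5 + 484) = 627/((8*2304)*5 + 484) = 627/(18432*5 + 484) = 627/(92160 + 484) = 627/92644 = 627*(1/92644) = 33/4876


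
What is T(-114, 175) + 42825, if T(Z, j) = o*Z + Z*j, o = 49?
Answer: 17289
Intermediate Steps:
T(Z, j) = 49*Z + Z*j
T(-114, 175) + 42825 = -114*(49 + 175) + 42825 = -114*224 + 42825 = -25536 + 42825 = 17289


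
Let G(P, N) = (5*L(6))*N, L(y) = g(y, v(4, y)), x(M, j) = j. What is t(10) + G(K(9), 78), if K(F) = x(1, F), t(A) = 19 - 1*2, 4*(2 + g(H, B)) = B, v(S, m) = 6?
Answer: -178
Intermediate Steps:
g(H, B) = -2 + B/4
t(A) = 17 (t(A) = 19 - 2 = 17)
L(y) = -½ (L(y) = -2 + (¼)*6 = -2 + 3/2 = -½)
K(F) = F
G(P, N) = -5*N/2 (G(P, N) = (5*(-½))*N = -5*N/2)
t(10) + G(K(9), 78) = 17 - 5/2*78 = 17 - 195 = -178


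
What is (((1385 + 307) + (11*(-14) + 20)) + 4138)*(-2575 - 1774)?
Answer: -24771904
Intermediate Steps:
(((1385 + 307) + (11*(-14) + 20)) + 4138)*(-2575 - 1774) = ((1692 + (-154 + 20)) + 4138)*(-4349) = ((1692 - 134) + 4138)*(-4349) = (1558 + 4138)*(-4349) = 5696*(-4349) = -24771904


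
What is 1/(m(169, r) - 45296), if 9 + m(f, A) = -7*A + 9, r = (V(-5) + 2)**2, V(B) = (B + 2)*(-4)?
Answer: -1/46668 ≈ -2.1428e-5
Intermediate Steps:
V(B) = -8 - 4*B (V(B) = (2 + B)*(-4) = -8 - 4*B)
r = 196 (r = ((-8 - 4*(-5)) + 2)**2 = ((-8 + 20) + 2)**2 = (12 + 2)**2 = 14**2 = 196)
m(f, A) = -7*A (m(f, A) = -9 + (-7*A + 9) = -9 + (9 - 7*A) = -7*A)
1/(m(169, r) - 45296) = 1/(-7*196 - 45296) = 1/(-1372 - 45296) = 1/(-46668) = -1/46668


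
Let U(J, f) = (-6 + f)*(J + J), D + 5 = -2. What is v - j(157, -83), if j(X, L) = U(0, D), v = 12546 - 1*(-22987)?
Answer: 35533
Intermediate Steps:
D = -7 (D = -5 - 2 = -7)
v = 35533 (v = 12546 + 22987 = 35533)
U(J, f) = 2*J*(-6 + f) (U(J, f) = (-6 + f)*(2*J) = 2*J*(-6 + f))
j(X, L) = 0 (j(X, L) = 2*0*(-6 - 7) = 2*0*(-13) = 0)
v - j(157, -83) = 35533 - 1*0 = 35533 + 0 = 35533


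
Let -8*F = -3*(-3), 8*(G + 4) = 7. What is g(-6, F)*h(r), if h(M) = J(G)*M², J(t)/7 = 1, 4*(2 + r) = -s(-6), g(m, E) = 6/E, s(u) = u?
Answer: -28/3 ≈ -9.3333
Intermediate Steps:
G = -25/8 (G = -4 + (⅛)*7 = -4 + 7/8 = -25/8 ≈ -3.1250)
F = -9/8 (F = -(-3)*(-3)/8 = -⅛*9 = -9/8 ≈ -1.1250)
r = -½ (r = -2 + (-1*(-6))/4 = -2 + (¼)*6 = -2 + 3/2 = -½ ≈ -0.50000)
J(t) = 7 (J(t) = 7*1 = 7)
h(M) = 7*M²
g(-6, F)*h(r) = (6/(-9/8))*(7*(-½)²) = (6*(-8/9))*(7*(¼)) = -16/3*7/4 = -28/3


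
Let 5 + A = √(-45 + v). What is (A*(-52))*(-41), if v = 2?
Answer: -10660 + 2132*I*√43 ≈ -10660.0 + 13980.0*I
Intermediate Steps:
A = -5 + I*√43 (A = -5 + √(-45 + 2) = -5 + √(-43) = -5 + I*√43 ≈ -5.0 + 6.5574*I)
(A*(-52))*(-41) = ((-5 + I*√43)*(-52))*(-41) = (260 - 52*I*√43)*(-41) = -10660 + 2132*I*√43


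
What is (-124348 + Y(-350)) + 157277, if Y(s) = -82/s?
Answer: 5762616/175 ≈ 32929.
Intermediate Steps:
(-124348 + Y(-350)) + 157277 = (-124348 - 82/(-350)) + 157277 = (-124348 - 82*(-1/350)) + 157277 = (-124348 + 41/175) + 157277 = -21760859/175 + 157277 = 5762616/175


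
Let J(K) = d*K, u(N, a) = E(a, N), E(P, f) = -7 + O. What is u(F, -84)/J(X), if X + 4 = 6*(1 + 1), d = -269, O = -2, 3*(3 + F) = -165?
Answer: 9/2152 ≈ 0.0041822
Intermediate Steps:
F = -58 (F = -3 + (⅓)*(-165) = -3 - 55 = -58)
E(P, f) = -9 (E(P, f) = -7 - 2 = -9)
u(N, a) = -9
X = 8 (X = -4 + 6*(1 + 1) = -4 + 6*2 = -4 + 12 = 8)
J(K) = -269*K
u(F, -84)/J(X) = -9/((-269*8)) = -9/(-2152) = -9*(-1/2152) = 9/2152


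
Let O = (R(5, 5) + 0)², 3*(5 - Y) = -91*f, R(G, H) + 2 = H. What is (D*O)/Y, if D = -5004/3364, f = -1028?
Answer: 33777/78661253 ≈ 0.00042940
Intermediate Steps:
R(G, H) = -2 + H
D = -1251/841 (D = -5004*1/3364 = -1251/841 ≈ -1.4875)
Y = -93533/3 (Y = 5 - (-91)*(-1028)/3 = 5 - ⅓*93548 = 5 - 93548/3 = -93533/3 ≈ -31178.)
O = 9 (O = ((-2 + 5) + 0)² = (3 + 0)² = 3² = 9)
(D*O)/Y = (-1251/841*9)/(-93533/3) = -11259/841*(-3/93533) = 33777/78661253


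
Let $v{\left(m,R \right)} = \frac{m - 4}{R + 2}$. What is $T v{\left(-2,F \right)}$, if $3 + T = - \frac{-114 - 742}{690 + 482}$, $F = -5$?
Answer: $- \frac{1330}{293} \approx -4.5392$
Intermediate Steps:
$v{\left(m,R \right)} = \frac{-4 + m}{2 + R}$
$T = - \frac{665}{293}$ ($T = -3 - \frac{-114 - 742}{690 + 482} = -3 - - \frac{856}{1172} = -3 - \left(-856\right) \frac{1}{1172} = -3 - - \frac{214}{293} = -3 + \frac{214}{293} = - \frac{665}{293} \approx -2.2696$)
$T v{\left(-2,F \right)} = - \frac{665 \frac{-4 - 2}{2 - 5}}{293} = - \frac{665 \frac{1}{-3} \left(-6\right)}{293} = - \frac{665 \left(\left(- \frac{1}{3}\right) \left(-6\right)\right)}{293} = \left(- \frac{665}{293}\right) 2 = - \frac{1330}{293}$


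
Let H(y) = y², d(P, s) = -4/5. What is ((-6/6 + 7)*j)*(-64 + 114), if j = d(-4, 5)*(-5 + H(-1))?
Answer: 960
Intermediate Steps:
d(P, s) = -⅘ (d(P, s) = -4*⅕ = -⅘)
j = 16/5 (j = -4*(-5 + (-1)²)/5 = -4*(-5 + 1)/5 = -⅘*(-4) = 16/5 ≈ 3.2000)
((-6/6 + 7)*j)*(-64 + 114) = ((-6/6 + 7)*(16/5))*(-64 + 114) = ((-6*⅙ + 7)*(16/5))*50 = ((-1 + 7)*(16/5))*50 = (6*(16/5))*50 = (96/5)*50 = 960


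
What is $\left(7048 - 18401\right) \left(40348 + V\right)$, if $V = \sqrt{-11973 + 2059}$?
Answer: $-458070844 - 11353 i \sqrt{9914} \approx -4.5807 \cdot 10^{8} - 1.1304 \cdot 10^{6} i$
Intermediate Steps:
$V = i \sqrt{9914}$ ($V = \sqrt{-9914} = i \sqrt{9914} \approx 99.569 i$)
$\left(7048 - 18401\right) \left(40348 + V\right) = \left(7048 - 18401\right) \left(40348 + i \sqrt{9914}\right) = - 11353 \left(40348 + i \sqrt{9914}\right) = -458070844 - 11353 i \sqrt{9914}$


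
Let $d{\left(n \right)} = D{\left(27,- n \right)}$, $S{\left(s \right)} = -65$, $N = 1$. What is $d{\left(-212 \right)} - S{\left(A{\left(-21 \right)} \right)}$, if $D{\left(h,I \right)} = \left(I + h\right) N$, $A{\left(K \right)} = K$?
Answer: $304$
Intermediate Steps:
$D{\left(h,I \right)} = I + h$ ($D{\left(h,I \right)} = \left(I + h\right) 1 = I + h$)
$d{\left(n \right)} = 27 - n$ ($d{\left(n \right)} = - n + 27 = 27 - n$)
$d{\left(-212 \right)} - S{\left(A{\left(-21 \right)} \right)} = \left(27 - -212\right) - -65 = \left(27 + 212\right) + 65 = 239 + 65 = 304$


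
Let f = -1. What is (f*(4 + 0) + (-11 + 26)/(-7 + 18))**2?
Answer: 841/121 ≈ 6.9504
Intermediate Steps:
(f*(4 + 0) + (-11 + 26)/(-7 + 18))**2 = (-(4 + 0) + (-11 + 26)/(-7 + 18))**2 = (-1*4 + 15/11)**2 = (-4 + 15*(1/11))**2 = (-4 + 15/11)**2 = (-29/11)**2 = 841/121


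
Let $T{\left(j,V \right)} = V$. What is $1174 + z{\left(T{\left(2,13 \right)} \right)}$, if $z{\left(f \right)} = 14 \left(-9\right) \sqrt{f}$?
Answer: $1174 - 126 \sqrt{13} \approx 719.7$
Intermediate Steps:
$z{\left(f \right)} = - 126 \sqrt{f}$
$1174 + z{\left(T{\left(2,13 \right)} \right)} = 1174 - 126 \sqrt{13}$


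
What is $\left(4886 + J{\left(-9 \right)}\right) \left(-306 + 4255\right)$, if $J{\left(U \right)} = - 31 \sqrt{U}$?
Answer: $19294814 - 367257 i \approx 1.9295 \cdot 10^{7} - 3.6726 \cdot 10^{5} i$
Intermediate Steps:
$\left(4886 + J{\left(-9 \right)}\right) \left(-306 + 4255\right) = \left(4886 - 31 \sqrt{-9}\right) \left(-306 + 4255\right) = \left(4886 - 31 \cdot 3 i\right) 3949 = \left(4886 - 93 i\right) 3949 = 19294814 - 367257 i$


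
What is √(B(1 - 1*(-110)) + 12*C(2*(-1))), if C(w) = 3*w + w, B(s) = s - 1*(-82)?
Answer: √97 ≈ 9.8489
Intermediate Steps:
B(s) = 82 + s (B(s) = s + 82 = 82 + s)
C(w) = 4*w
√(B(1 - 1*(-110)) + 12*C(2*(-1))) = √((82 + (1 - 1*(-110))) + 12*(4*(2*(-1)))) = √((82 + (1 + 110)) + 12*(4*(-2))) = √((82 + 111) + 12*(-8)) = √(193 - 96) = √97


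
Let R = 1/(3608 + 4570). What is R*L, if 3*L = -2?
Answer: -1/12267 ≈ -8.1519e-5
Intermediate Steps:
R = 1/8178 ≈ 0.00012228
L = -⅔ (L = (⅓)*(-2) = -⅔ ≈ -0.66667)
R*L = (1/8178)*(-⅔) = -1/12267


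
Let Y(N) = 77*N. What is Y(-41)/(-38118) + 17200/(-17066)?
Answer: -300876119/325260894 ≈ -0.92503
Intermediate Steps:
Y(-41)/(-38118) + 17200/(-17066) = (77*(-41))/(-38118) + 17200/(-17066) = -3157*(-1/38118) + 17200*(-1/17066) = 3157/38118 - 8600/8533 = -300876119/325260894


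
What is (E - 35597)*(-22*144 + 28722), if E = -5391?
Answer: -1047407352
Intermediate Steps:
(E - 35597)*(-22*144 + 28722) = (-5391 - 35597)*(-22*144 + 28722) = -40988*(-3168 + 28722) = -40988*25554 = -1047407352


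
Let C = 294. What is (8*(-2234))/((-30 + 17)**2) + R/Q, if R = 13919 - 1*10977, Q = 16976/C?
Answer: -39304715/717236 ≈ -54.800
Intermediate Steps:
Q = 8488/147 (Q = 16976/294 = 16976*(1/294) = 8488/147 ≈ 57.742)
R = 2942 (R = 13919 - 10977 = 2942)
(8*(-2234))/((-30 + 17)**2) + R/Q = (8*(-2234))/((-30 + 17)**2) + 2942/(8488/147) = -17872/((-13)**2) + 2942*(147/8488) = -17872/169 + 216237/4244 = -39304715/717236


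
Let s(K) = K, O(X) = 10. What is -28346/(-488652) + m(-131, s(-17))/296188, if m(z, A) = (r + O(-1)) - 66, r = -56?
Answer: 1042627003/18091607322 ≈ 0.057630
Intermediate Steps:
m(z, A) = -112 (m(z, A) = (-56 + 10) - 66 = -46 - 66 = -112)
-28346/(-488652) + m(-131, s(-17))/296188 = -28346/(-488652) - 112/296188 = -28346*(-1/488652) - 112*1/296188 = 14173/244326 - 28/74047 = 1042627003/18091607322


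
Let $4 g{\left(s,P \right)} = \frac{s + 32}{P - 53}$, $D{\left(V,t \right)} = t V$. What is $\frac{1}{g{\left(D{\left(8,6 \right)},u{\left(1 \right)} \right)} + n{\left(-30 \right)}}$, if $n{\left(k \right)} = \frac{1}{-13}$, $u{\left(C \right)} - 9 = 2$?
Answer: $- \frac{273}{151} \approx -1.8079$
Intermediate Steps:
$u{\left(C \right)} = 11$ ($u{\left(C \right)} = 9 + 2 = 11$)
$n{\left(k \right)} = - \frac{1}{13}$
$D{\left(V,t \right)} = V t$
$g{\left(s,P \right)} = \frac{32 + s}{4 \left(-53 + P\right)}$ ($g{\left(s,P \right)} = \frac{\left(s + 32\right) \frac{1}{P - 53}}{4} = \frac{\left(32 + s\right) \frac{1}{-53 + P}}{4} = \frac{\frac{1}{-53 + P} \left(32 + s\right)}{4} = \frac{32 + s}{4 \left(-53 + P\right)}$)
$\frac{1}{g{\left(D{\left(8,6 \right)},u{\left(1 \right)} \right)} + n{\left(-30 \right)}} = \frac{1}{\frac{32 + 8 \cdot 6}{4 \left(-53 + 11\right)} - \frac{1}{13}} = \frac{1}{\frac{32 + 48}{4 \left(-42\right)} - \frac{1}{13}} = \frac{1}{\frac{1}{4} \left(- \frac{1}{42}\right) 80 - \frac{1}{13}} = \frac{1}{- \frac{10}{21} - \frac{1}{13}} = \frac{1}{- \frac{151}{273}} = - \frac{273}{151}$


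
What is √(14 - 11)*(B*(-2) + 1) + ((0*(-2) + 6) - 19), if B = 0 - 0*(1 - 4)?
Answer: -13 + √3 ≈ -11.268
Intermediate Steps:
B = 0 (B = 0 - 0*(-3) = 0 - 1*0 = 0 + 0 = 0)
√(14 - 11)*(B*(-2) + 1) + ((0*(-2) + 6) - 19) = √(14 - 11)*(0*(-2) + 1) + ((0*(-2) + 6) - 19) = √3*(0 + 1) + ((0 + 6) - 19) = √3*1 + (6 - 19) = √3 - 13 = -13 + √3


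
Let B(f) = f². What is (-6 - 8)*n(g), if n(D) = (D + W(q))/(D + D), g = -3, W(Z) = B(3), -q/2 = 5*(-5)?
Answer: 14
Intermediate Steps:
q = 50 (q = -10*(-5) = -2*(-25) = 50)
W(Z) = 9 (W(Z) = 3² = 9)
n(D) = (9 + D)/(2*D) (n(D) = (D + 9)/(D + D) = (9 + D)/((2*D)) = (9 + D)*(1/(2*D)) = (9 + D)/(2*D))
(-6 - 8)*n(g) = (-6 - 8)*((½)*(9 - 3)/(-3)) = -7*(-1)*6/3 = -14*(-1) = 14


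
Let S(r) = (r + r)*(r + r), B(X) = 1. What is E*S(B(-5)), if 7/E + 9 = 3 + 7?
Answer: 28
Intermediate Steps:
S(r) = 4*r² (S(r) = (2*r)*(2*r) = 4*r²)
E = 7 (E = 7/(-9 + (3 + 7)) = 7/(-9 + 10) = 7/1 = 7*1 = 7)
E*S(B(-5)) = 7*(4*1²) = 7*(4*1) = 7*4 = 28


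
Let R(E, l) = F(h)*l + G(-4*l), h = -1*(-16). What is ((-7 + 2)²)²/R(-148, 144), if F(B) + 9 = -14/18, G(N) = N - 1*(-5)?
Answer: -625/1979 ≈ -0.31582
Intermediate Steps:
G(N) = 5 + N (G(N) = N + 5 = 5 + N)
h = 16
F(B) = -88/9 (F(B) = -9 - 14/18 = -9 - 14*1/18 = -9 - 7/9 = -88/9)
R(E, l) = 5 - 124*l/9 (R(E, l) = -88*l/9 + (5 - 4*l) = 5 - 124*l/9)
((-7 + 2)²)²/R(-148, 144) = ((-7 + 2)²)²/(5 - 124/9*144) = ((-5)²)²/(5 - 1984) = 25²/(-1979) = 625*(-1/1979) = -625/1979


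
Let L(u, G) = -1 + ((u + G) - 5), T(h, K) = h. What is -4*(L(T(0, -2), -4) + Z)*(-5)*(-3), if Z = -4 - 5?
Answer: 1140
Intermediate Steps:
Z = -9
L(u, G) = -6 + G + u (L(u, G) = -1 + ((G + u) - 5) = -1 + (-5 + G + u) = -6 + G + u)
-4*(L(T(0, -2), -4) + Z)*(-5)*(-3) = -4*((-6 - 4 + 0) - 9)*(-5)*(-3) = -4*(-10 - 9)*(-5)*(-3) = -(-76)*(-5)*(-3) = -4*95*(-3) = -380*(-3) = 1140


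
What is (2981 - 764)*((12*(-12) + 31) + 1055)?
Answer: 2088414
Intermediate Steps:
(2981 - 764)*((12*(-12) + 31) + 1055) = 2217*((-144 + 31) + 1055) = 2217*(-113 + 1055) = 2217*942 = 2088414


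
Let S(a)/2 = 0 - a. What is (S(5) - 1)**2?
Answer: 121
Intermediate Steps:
S(a) = -2*a (S(a) = 2*(0 - a) = 2*(-a) = -2*a)
(S(5) - 1)**2 = (-2*5 - 1)**2 = (-10 - 1)**2 = (-11)**2 = 121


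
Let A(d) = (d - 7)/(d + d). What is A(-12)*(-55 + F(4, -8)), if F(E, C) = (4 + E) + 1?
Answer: -437/12 ≈ -36.417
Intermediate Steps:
A(d) = (-7 + d)/(2*d) (A(d) = (-7 + d)/((2*d)) = (-7 + d)*(1/(2*d)) = (-7 + d)/(2*d))
F(E, C) = 5 + E
A(-12)*(-55 + F(4, -8)) = ((1/2)*(-7 - 12)/(-12))*(-55 + (5 + 4)) = ((1/2)*(-1/12)*(-19))*(-55 + 9) = (19/24)*(-46) = -437/12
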